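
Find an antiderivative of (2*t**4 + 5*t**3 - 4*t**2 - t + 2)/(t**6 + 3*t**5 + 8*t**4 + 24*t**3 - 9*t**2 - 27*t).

Factor the denominator: t*(t - 1)*(t + 1)*(t + 3)*(t**2 + 9).
Partial-fraction decomposition: (31*t + 507)/(270*(t**2 + 9)) + 1/(108*(t + 3)) - 1/(10*(t + 1)) + 1/(20*(t - 1)) - 2/(27*t).
Integrate each term; A/(t−a) gives A·log|t−a|; the (Bt+D)/(t²+p²) term gives a log and an atan.

-2*log(t)/27 + log(t - 1)/20 - log(t + 1)/10 + log(t + 3)/108 + 31*log(t**2 + 9)/540 + 169*atan(t/3)/270 + C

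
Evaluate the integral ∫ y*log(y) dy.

Use integration by parts with u = log(y), dv = y dy.
Then du = 1/y dy and v = y**2/2.

y**2*log(y)/2 - y**2/4 + C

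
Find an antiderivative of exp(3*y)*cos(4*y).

Let I denote the integral. Integrate by parts with u = cos(4*y), dv = exp(3*y) dy, so v = exp(3*y)/3: I = exp(3*y)*cos(4*y)/3 + (4/3)·∫ exp(3*y)*sin(4*y) dy.
Apply parts again with u = sin(4*y), dv = exp(3*y) dy: ∫ exp(3*y)*sin(4*y) dy = exp(3*y)*sin(4*y)/3 − (4/3)·I. Substituting back brings back I: I = 4*exp(3*y)*sin(4*y)/9 + exp(3*y)*cos(4*y)/3 − (16/9)·I.
Solving for I: (1 + 16/9)·I equals the remaining terms, so I = (9/25)·(4*exp(3*y)*sin(4*y)/9 + exp(3*y)*cos(4*y)/3).

4*exp(3*y)*sin(4*y)/25 + 3*exp(3*y)*cos(4*y)/25 + C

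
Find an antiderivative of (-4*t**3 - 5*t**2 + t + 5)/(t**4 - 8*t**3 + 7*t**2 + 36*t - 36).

Factor the denominator: (t - 6)*(t - 3)*(t - 1)*(t + 2).
Partial-fraction decomposition: -1/(8*(t + 2)) - 1/(10*(t - 1)) + 29/(6*(t - 3)) - 1033/(120*(t - 6)).
Integrate each term: A/(t−a) contributes A·log|t−a|.

-1033*log(t - 6)/120 + 29*log(t - 3)/6 - log(t - 1)/10 - log(t + 2)/8 + C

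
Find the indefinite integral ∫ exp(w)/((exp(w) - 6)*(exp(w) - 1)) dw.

log(exp(w) - 6)/5 - log(exp(w) - 1)/5 + C

Let u = e^w, du = e^w dw.
The integral becomes ∫ du/((u-1)(u-6)); decompose into partial fractions.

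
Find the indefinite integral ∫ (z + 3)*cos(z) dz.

Use integration by parts with u = z + 3, dv = cos(z) dz, so v = sin(z).
Apply parts 1 times (tabular method): alternate signs, differentiate u down to 0, integrate dv up.

z*sin(z) + 3*sin(z) + cos(z) + C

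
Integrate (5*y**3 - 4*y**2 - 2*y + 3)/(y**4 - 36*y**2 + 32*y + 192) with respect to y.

Factor the denominator: (y - 4)**2*(y + 2)*(y + 6).
Partial-fraction decomposition: 1209/(400*(y + 6)) - 49/(144*(y + 2)) + 1043/(450*(y - 4)) + 251/(60*(y - 4)**2).
Integrate each term; A/(y−a) gives A·log|y−a|; A/(y−a)² gives −A/(y−a).

1043*log(y - 4)/450 - 49*log(y + 2)/144 + 1209*log(y + 6)/400 - 251/(60*y - 240) + C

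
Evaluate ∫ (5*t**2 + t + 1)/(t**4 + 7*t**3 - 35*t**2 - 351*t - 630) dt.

253*log(t - 7)/1560 - 43*log(t + 3)/60 + 121*log(t + 5)/24 - 175*log(t + 6)/39 + C

Factor the denominator: (t - 7)*(t + 3)*(t + 5)*(t + 6).
Partial-fraction decomposition: -175/(39*(t + 6)) + 121/(24*(t + 5)) - 43/(60*(t + 3)) + 253/(1560*(t - 7)).
Integrate each term: A/(t−a) contributes A·log|t−a|.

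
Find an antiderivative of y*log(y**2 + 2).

y**2*log(y**2 + 2)/2 - y**2/2 + log(y**2 + 2) + C

Let u = y**2 + 2, so du = (2*y) dy.
The integral becomes (1/2)·∫ log(u) du; integrate by parts with u′=log(u), dv′=du.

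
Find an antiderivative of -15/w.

-15*log(w) + C

Let u = w**3, so du = (3*w**2) dw.
Rewriting, the integral becomes -5·∫ 1/u du = -5·log(u).
Substituting back, u = w**3.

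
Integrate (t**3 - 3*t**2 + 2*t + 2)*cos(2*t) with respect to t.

Use integration by parts with u = t**3 - 3*t**2 + 2*t + 2, dv = cos(2*t) dt, so v = sin(2*t)/2.
Apply parts 3 times (tabular method): alternate signs, differentiate u down to 0, integrate dv up.

t**3*sin(2*t)/2 - 3*t**2*sin(2*t)/2 + 3*t**2*cos(2*t)/4 + t*sin(2*t)/4 - 3*t*cos(2*t)/2 + 7*sin(2*t)/4 + cos(2*t)/8 + C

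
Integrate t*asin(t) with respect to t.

Use integration by parts with u = arcsin(t), dv = t dt.
Then du = 1/sqrt(-t**2 + 1) dt.

t**2*asin(t)/2 + t*sqrt(-t**2 + 1)/4 - asin(t)/4 + C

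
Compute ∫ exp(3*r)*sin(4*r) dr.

3*exp(3*r)*sin(4*r)/25 - 4*exp(3*r)*cos(4*r)/25 + C

Let I denote the integral. Integrate by parts with u = sin(4*r), dv = exp(3*r) dr, so v = exp(3*r)/3: I = exp(3*r)*sin(4*r)/3 − (4/3)·∫ exp(3*r)*cos(4*r) dr.
Apply parts again with u = cos(4*r), dv = exp(3*r) dr: ∫ exp(3*r)*cos(4*r) dr = exp(3*r)*cos(4*r)/3 + (4/3)·I. Substituting back brings back I: I = exp(3*r)*sin(4*r)/3 - 4*exp(3*r)*cos(4*r)/9 − (16/9)·I.
Solving for I: (1 + 16/9)·I equals the remaining terms, so I = (9/25)·(exp(3*r)*sin(4*r)/3 - 4*exp(3*r)*cos(4*r)/9).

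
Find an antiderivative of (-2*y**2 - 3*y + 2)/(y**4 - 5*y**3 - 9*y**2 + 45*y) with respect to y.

2*log(y)/45 - 63*log(y - 5)/80 + 25*log(y - 3)/36 + 7*log(y + 3)/144 + C

Factor the denominator: y*(y - 5)*(y - 3)*(y + 3).
Partial-fraction decomposition: 7/(144*(y + 3)) + 25/(36*(y - 3)) - 63/(80*(y - 5)) + 2/(45*y).
Integrate each term: A/(y−a) contributes A·log|y−a|.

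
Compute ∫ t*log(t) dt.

Use integration by parts with u = log(t), dv = t dt.
Then du = 1/t dt and v = t**2/2.

t**2*log(t)/2 - t**2/4 + C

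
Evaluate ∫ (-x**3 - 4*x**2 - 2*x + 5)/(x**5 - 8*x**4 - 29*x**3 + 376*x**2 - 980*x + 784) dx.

Factor the denominator: (x - 7)*(x - 4)*(x - 2)**2*(x + 7).
Partial-fraction decomposition: 83/(6237*(x + 7)) - 3919/(8100*(x - 2)) - 23/(90*(x - 2)**2) + 131/(132*(x - 4)) - 274/(525*(x - 7)).
Integrate each term; A/(x−a) gives A·log|x−a|; A/(x−a)² gives −A/(x−a).

-274*log(x - 7)/525 + 131*log(x - 4)/132 - 3919*log(x - 2)/8100 + 83*log(x + 7)/6237 + 23/(90*x - 180) + C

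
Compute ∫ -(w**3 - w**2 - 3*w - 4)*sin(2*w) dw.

Use integration by parts with u = w**3 - w**2 - 3*w - 4, dv = -sin(2*w) dw, so v = cos(2*w)/2.
Apply parts 3 times (tabular method): alternate signs, differentiate u down to 0, integrate dv up.

w**3*cos(2*w)/2 - 3*w**2*sin(2*w)/4 - w**2*cos(2*w)/2 + w*sin(2*w)/2 - 9*w*cos(2*w)/4 + 9*sin(2*w)/8 - 7*cos(2*w)/4 + C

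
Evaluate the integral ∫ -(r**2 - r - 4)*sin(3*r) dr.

Use integration by parts with u = r**2 - r - 4, dv = -sin(3*r) dr, so v = cos(3*r)/3.
Apply parts 2 times (tabular method): alternate signs, differentiate u down to 0, integrate dv up.

r**2*cos(3*r)/3 - 2*r*sin(3*r)/9 - r*cos(3*r)/3 + sin(3*r)/9 - 38*cos(3*r)/27 + C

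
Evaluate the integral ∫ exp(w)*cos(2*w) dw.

2*exp(w)*sin(2*w)/5 + exp(w)*cos(2*w)/5 + C

Let I denote the integral. Integrate by parts with u = cos(2*w), dv = exp(w) dw, so v = exp(w): I = exp(w)*cos(2*w) + 2·∫ exp(w)*sin(2*w) dw.
Apply parts again with u = sin(2*w), dv = exp(w) dw: ∫ exp(w)*sin(2*w) dw = exp(w)*sin(2*w) − 2·I. Substituting back brings back I: I = 2*exp(w)*sin(2*w) + exp(w)*cos(2*w) − 4·I.
Solving for I: (1 + 4)·I equals the remaining terms, so I = (1/5)·(2*exp(w)*sin(2*w) + exp(w)*cos(2*w)).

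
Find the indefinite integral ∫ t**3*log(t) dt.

t**4*log(t)/4 - t**4/16 + C

Use integration by parts with u = log(t), dv = t**3 dt.
Then du = 1/t dt and v = t**4/4.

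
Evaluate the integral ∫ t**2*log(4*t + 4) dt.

Use integration by parts with u = log(4*t + 4), dv = t**2 dt.
Then du = 4/(4*t + 4) dt and v = t**3/3.

t**3*log(4*t + 4)/3 - t**3/9 + t**2/6 - t/3 + log(t + 1)/3 + C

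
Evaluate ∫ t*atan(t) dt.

Use integration by parts with u = arctan(t), dv = t dt.
Then du = 1/(t**2 + 1) dt.

t**2*atan(t)/2 - t/2 + atan(t)/2 + C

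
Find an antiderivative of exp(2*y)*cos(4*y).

Let I denote the integral. Integrate by parts with u = cos(4*y), dv = exp(2*y) dy, so v = exp(2*y)/2: I = exp(2*y)*cos(4*y)/2 + 2·∫ exp(2*y)*sin(4*y) dy.
Apply parts again with u = sin(4*y), dv = exp(2*y) dy: ∫ exp(2*y)*sin(4*y) dy = exp(2*y)*sin(4*y)/2 − 2·I. Substituting back brings back I: I = exp(2*y)*sin(4*y) + exp(2*y)*cos(4*y)/2 − 4·I.
Solving for I: (1 + 4)·I equals the remaining terms, so I = (1/5)·(exp(2*y)*sin(4*y) + exp(2*y)*cos(4*y)/2).

exp(2*y)*sin(4*y)/5 + exp(2*y)*cos(4*y)/10 + C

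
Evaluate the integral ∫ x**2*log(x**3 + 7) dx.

Let u = x**3 + 7, so du = (3*x**2) dx.
The integral becomes (1/3)·∫ log(u) du; integrate by parts with u′=log(u), dv′=du.

x**3*log(x**3 + 7)/3 - x**3/3 + 7*log(x**3 + 7)/3 + C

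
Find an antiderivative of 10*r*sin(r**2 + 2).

-5*cos(r**2 + 2) + C

Let u = r**2 + 2, so du = (2*r) dr.
Rewriting, the integral becomes 5·∫ sin(u) du = 5·-cos(u).
Substituting back, u = r**2 + 2.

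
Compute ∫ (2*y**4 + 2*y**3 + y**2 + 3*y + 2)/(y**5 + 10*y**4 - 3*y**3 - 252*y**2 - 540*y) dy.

Factor the denominator: y*(y - 5)*(y + 3)*(y + 6)**2.
Partial-fraction decomposition: 2561/(2178*(y + 6)) - 1090/(99*(y + 6)**2) + 55/(108*(y + 3)) + 771/(2420*(y - 5)) - 1/(270*y).
Integrate each term; A/(y−a) gives A·log|y−a|; A/(y−a)² gives −A/(y−a).

-log(y)/270 + 771*log(y - 5)/2420 + 55*log(y + 3)/108 + 2561*log(y + 6)/2178 + 1090/(99*y + 594) + C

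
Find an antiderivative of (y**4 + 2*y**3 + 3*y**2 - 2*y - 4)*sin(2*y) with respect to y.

Use integration by parts with u = y**4 + 2*y**3 + 3*y**2 - 2*y - 4, dv = sin(2*y) dy, so v = -cos(2*y)/2.
Apply parts 4 times (tabular method): alternate signs, differentiate u down to 0, integrate dv up.

-y**4*cos(2*y)/2 + y**3*sin(2*y) - y**3*cos(2*y) + 3*y**2*sin(2*y)/2 + 5*y*cos(2*y)/2 - 5*sin(2*y)/4 + 2*cos(2*y) + C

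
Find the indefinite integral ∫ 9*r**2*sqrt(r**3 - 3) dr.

Let u = r**3 - 3, so du = (3*r**2) dr.
Rewriting, the integral becomes 3·∫ √u du = 3·(2/3)u^(3/2).
Substituting back, u = r**3 - 3.

2*(r**3 - 3)**(3/2) + C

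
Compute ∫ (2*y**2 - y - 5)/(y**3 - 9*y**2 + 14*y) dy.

-5*log(y)/14 + 86*log(y - 7)/35 - log(y - 2)/10 + C

Factor the denominator: y*(y - 7)*(y - 2).
Partial-fraction decomposition: -1/(10*(y - 2)) + 86/(35*(y - 7)) - 5/(14*y).
Integrate each term: A/(y−a) contributes A·log|y−a|.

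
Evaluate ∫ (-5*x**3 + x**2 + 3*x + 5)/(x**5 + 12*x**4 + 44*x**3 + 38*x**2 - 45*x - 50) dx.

Factor the denominator: (x - 1)*(x + 1)*(x + 2)*(x + 5)**2.
Partial-fraction decomposition: -49/(36*(x + 5)) - 80/(9*(x + 5)**2) + 43/(27*(x + 2)) - 1/(4*(x + 1)) + 1/(54*(x - 1)).
Integrate each term; A/(x−a) gives A·log|x−a|; A/(x−a)² gives −A/(x−a).

log(x - 1)/54 - log(x + 1)/4 + 43*log(x + 2)/27 - 49*log(x + 5)/36 + 80/(9*x + 45) + C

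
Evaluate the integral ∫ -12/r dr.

Let u = 3*r**3, so du = (9*r**2) dr.
Rewriting, the integral becomes -4·∫ 1/u du = -4·log(u).
Substituting back, u = 3*r**3.

-12*log(r) - 4*log(3) + C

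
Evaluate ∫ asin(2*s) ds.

Use integration by parts with u = arcsin(2*s), dv = ds.
Then du = 2/sqrt(-4*s**2 + 1) ds.

s*asin(2*s) + sqrt(-4*s**2 + 1)/2 + C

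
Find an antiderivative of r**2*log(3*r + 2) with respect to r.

Use integration by parts with u = log(3*r + 2), dv = r**2 dr.
Then du = 3/(3*r + 2) dr and v = r**3/3.

r**3*log(3*r + 2)/3 - r**3/9 + r**2/9 - 4*r/27 + 8*log(3*r + 2)/81 + C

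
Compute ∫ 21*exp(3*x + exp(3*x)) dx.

Let u = exp(3*x), so du = (3*exp(3*x)) dx.
Rewriting, the integral becomes 7·∫ e^u du = 7·e^u.
Substituting back, u = exp(3*x).

7*exp(exp(3*x)) + C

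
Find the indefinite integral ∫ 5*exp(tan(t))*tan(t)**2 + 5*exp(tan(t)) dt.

5*exp(tan(t)) + C

Let u = tan(t), so du = (tan(t)**2 + 1) dt.
Rewriting, the integral becomes 5·∫ e^u du = 5·e^u.
Substituting back, u = tan(t).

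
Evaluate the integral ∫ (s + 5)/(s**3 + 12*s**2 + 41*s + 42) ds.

3*log(s + 2)/5 - log(s + 3)/2 - log(s + 7)/10 + C

Factor the denominator: (s + 2)*(s + 3)*(s + 7).
Partial-fraction decomposition: -1/(10*(s + 7)) - 1/(2*(s + 3)) + 3/(5*(s + 2)).
Integrate each term: A/(s−a) contributes A·log|s−a|.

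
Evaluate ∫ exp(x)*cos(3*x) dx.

Let I denote the integral. Integrate by parts with u = cos(3*x), dv = exp(x) dx, so v = exp(x): I = exp(x)*cos(3*x) + 3·∫ exp(x)*sin(3*x) dx.
Apply parts again with u = sin(3*x), dv = exp(x) dx: ∫ exp(x)*sin(3*x) dx = exp(x)*sin(3*x) − 3·I. Substituting back brings back I: I = 3*exp(x)*sin(3*x) + exp(x)*cos(3*x) − 9·I.
Solving for I: (1 + 9)·I equals the remaining terms, so I = (1/10)·(3*exp(x)*sin(3*x) + exp(x)*cos(3*x)).

3*exp(x)*sin(3*x)/10 + exp(x)*cos(3*x)/10 + C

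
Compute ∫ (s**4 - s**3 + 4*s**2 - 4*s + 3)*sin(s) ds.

Use integration by parts with u = s**4 - s**3 + 4*s**2 - 4*s + 3, dv = sin(s) ds, so v = -cos(s).
Apply parts 4 times (tabular method): alternate signs, differentiate u down to 0, integrate dv up.

-s**4*cos(s) + 4*s**3*sin(s) + s**3*cos(s) - 3*s**2*sin(s) + 8*s**2*cos(s) - 16*s*sin(s) - 2*s*cos(s) + 2*sin(s) - 19*cos(s) + C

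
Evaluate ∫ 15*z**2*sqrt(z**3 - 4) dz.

Let u = z**3 - 4, so du = (3*z**2) dz.
Rewriting, the integral becomes 5·∫ √u du = 5·(2/3)u^(3/2).
Substituting back, u = z**3 - 4.

10*(z**3 - 4)**(3/2)/3 + C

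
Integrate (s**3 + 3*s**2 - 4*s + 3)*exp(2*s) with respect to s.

(4*s**3 + 6*s**2 - 22*s + 23)*exp(2*s)/8 + C

Use integration by parts with u = s**3 + 3*s**2 - 4*s + 3, dv = exp(2*s) ds, so v = exp(2*s)/2.
Apply parts 3 times (tabular method): alternate signs, differentiate u down to 0, integrate dv up.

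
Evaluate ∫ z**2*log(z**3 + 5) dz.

z**3*log(z**3 + 5)/3 - z**3/3 + 5*log(z**3 + 5)/3 + C

Let u = z**3 + 5, so du = (3*z**2) dz.
The integral becomes (1/3)·∫ log(u) du; integrate by parts with u′=log(u), dv′=du.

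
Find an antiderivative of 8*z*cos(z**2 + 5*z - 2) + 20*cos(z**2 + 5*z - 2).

4*sin(z**2 + 5*z - 2) + C

Let u = z**2 + 5*z - 2, so du = (2*z + 5) dz.
Rewriting, the integral becomes 4·∫ cos(u) du = 4·sin(u).
Substituting back, u = z**2 + 5*z - 2.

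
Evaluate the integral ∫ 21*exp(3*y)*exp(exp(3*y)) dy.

7*exp(exp(3*y)) + C

Let u = exp(3*y), so du = (3*exp(3*y)) dy.
Rewriting, the integral becomes 7·∫ e^u du = 7·e^u.
Substituting back, u = exp(3*y).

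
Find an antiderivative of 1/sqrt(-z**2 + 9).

asin(z/3) + C

Substitute z = 3·sin(θ), so dz = 3·cos(θ) dθ and the radical becomes sqrt(-z**2 + 9) = 3·cos(θ) by the Pythagorean identity.
Integrate the resulting trig expression in θ, then back-substitute θ = asin(z/3), sin(θ) = z/3, cos(θ) = sqrt(-z**2 + 9)/3 (absorbing any constant into C).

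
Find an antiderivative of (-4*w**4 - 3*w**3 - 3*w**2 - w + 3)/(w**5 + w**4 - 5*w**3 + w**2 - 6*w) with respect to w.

-log(w)/2 - 99*log(w - 2)/50 - 44*log(w + 3)/25 + 3*log(w**2 + 1)/25 - 8*atan(w)/25 + C

Factor the denominator: w*(w - 2)*(w + 3)*(w**2 + 1).
Partial-fraction decomposition: 2*(3*w - 4)/(25*(w**2 + 1)) - 44/(25*(w + 3)) - 99/(50*(w - 2)) - 1/(2*w).
Integrate each term; A/(w−a) gives A·log|w−a|; the (Bw+D)/(w²+p²) term gives a log and an atan.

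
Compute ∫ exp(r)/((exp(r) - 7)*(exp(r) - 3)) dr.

log(exp(r) - 7)/4 - log(exp(r) - 3)/4 + C

Let u = e^r, du = e^r dr.
The integral becomes ∫ du/((u-3)(u-7)); decompose into partial fractions.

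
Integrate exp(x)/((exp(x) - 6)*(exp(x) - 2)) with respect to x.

log(exp(x) - 6)/4 - log(exp(x) - 2)/4 + C

Let u = e^x, du = e^x dx.
The integral becomes ∫ du/((u-6)(u-2)); decompose into partial fractions.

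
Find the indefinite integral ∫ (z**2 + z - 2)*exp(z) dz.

Use integration by parts with u = z**2 + z - 2, dv = exp(z) dz, so v = exp(z).
Apply parts 2 times (tabular method): alternate signs, differentiate u down to 0, integrate dv up.

(z**2 - z - 1)*exp(z) + C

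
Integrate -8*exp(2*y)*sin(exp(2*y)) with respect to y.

Let u = exp(2*y), so du = (2*exp(2*y)) dy.
Rewriting, the integral becomes -4·∫ sin(u) du = -4·-cos(u).
Substituting back, u = exp(2*y).

4*cos(exp(2*y)) + C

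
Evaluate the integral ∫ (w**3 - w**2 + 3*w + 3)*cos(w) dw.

Use integration by parts with u = w**3 - w**2 + 3*w + 3, dv = cos(w) dw, so v = sin(w).
Apply parts 3 times (tabular method): alternate signs, differentiate u down to 0, integrate dv up.

w**3*sin(w) - w**2*sin(w) + 3*w**2*cos(w) - 3*w*sin(w) - 2*w*cos(w) + 5*sin(w) - 3*cos(w) + C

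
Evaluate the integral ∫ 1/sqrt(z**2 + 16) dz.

log(z + sqrt(z**2 + 16)) + C

Substitute z = 4·tan(θ), so dz = 4·sec(θ)^2 dθ and the radical becomes sqrt(z**2 + 16) = 4·sec(θ) by the Pythagorean identity.
Integrate the resulting trig expression in θ, then back-substitute tan(θ) = z/4, sec(θ) = sqrt(z**2 + 16)/4 (absorbing any constant into C).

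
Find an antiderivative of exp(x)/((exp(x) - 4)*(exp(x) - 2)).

log(exp(x) - 4)/2 - log(exp(x) - 2)/2 + C

Let u = e^x, du = e^x dx.
The integral becomes ∫ du/((u-2)(u-4)); decompose into partial fractions.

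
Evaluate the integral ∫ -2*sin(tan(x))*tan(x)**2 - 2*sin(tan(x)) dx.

Let u = tan(x), so du = (tan(x)**2 + 1) dx.
Rewriting, the integral becomes -2·∫ sin(u) du = -2·-cos(u).
Substituting back, u = tan(x).

2*cos(tan(x)) + C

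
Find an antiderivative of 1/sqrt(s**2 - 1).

log(s + sqrt(s**2 - 1)) + C

Substitute s = sec(θ), so ds = sec(θ)*tan(θ) dθ and the radical becomes sqrt(s**2 - 1) = tan(θ) by the Pythagorean identity.
Integrate the resulting trig expression in θ, then back-substitute sec(θ) = s, tan(θ) = sqrt(s**2 - 1) (absorbing any constant into C).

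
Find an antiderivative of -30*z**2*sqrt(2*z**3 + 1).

-10*(2*z**3 + 1)**(3/2)/3 + C

Let u = 2*z**3 + 1, so du = (6*z**2) dz.
Rewriting, the integral becomes -5·∫ √u du = -5·(2/3)u^(3/2).
Substituting back, u = 2*z**3 + 1.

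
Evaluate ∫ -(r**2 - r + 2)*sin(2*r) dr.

r**2*cos(2*r)/2 - r*sin(2*r)/2 - r*cos(2*r)/2 + sin(2*r)/4 + 3*cos(2*r)/4 + C

Use integration by parts with u = r**2 - r + 2, dv = -sin(2*r) dr, so v = cos(2*r)/2.
Apply parts 2 times (tabular method): alternate signs, differentiate u down to 0, integrate dv up.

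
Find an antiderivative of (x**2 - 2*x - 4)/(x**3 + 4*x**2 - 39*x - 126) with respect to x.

Factor the denominator: (x - 6)*(x + 3)*(x + 7).
Partial-fraction decomposition: 59/(52*(x + 7)) - 11/(36*(x + 3)) + 20/(117*(x - 6)).
Integrate each term: A/(x−a) contributes A·log|x−a|.

20*log(x - 6)/117 - 11*log(x + 3)/36 + 59*log(x + 7)/52 + C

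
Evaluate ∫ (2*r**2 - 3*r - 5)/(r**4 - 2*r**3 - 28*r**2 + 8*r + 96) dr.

49*log(r - 6)/320 + log(r - 2)/32 + 9*log(r + 2)/64 - 13*log(r + 4)/40 + C

Factor the denominator: (r - 6)*(r - 2)*(r + 2)*(r + 4).
Partial-fraction decomposition: -13/(40*(r + 4)) + 9/(64*(r + 2)) + 1/(32*(r - 2)) + 49/(320*(r - 6)).
Integrate each term: A/(r−a) contributes A·log|r−a|.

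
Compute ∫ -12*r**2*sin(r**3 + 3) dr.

4*cos(r**3 + 3) + C

Let u = r**3 + 3, so du = (3*r**2) dr.
Rewriting, the integral becomes -4·∫ sin(u) du = -4·-cos(u).
Substituting back, u = r**3 + 3.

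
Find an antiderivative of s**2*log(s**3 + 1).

Let u = s**3 + 1, so du = (3*s**2) ds.
The integral becomes (1/3)·∫ log(u) du; integrate by parts with u′=log(u), dv′=du.

s**3*log(s**3 + 1)/3 - s**3/3 + log(s**3 + 1)/3 + C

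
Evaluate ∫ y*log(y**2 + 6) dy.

Let u = y**2 + 6, so du = (2*y) dy.
The integral becomes (1/2)·∫ log(u) du; integrate by parts with u′=log(u), dv′=du.

y**2*log(y**2 + 6)/2 - y**2/2 + 3*log(y**2 + 6) + C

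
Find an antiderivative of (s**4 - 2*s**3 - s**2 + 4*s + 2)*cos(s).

s**4*sin(s) - 2*s**3*sin(s) + 4*s**3*cos(s) - 13*s**2*sin(s) - 6*s**2*cos(s) + 16*s*sin(s) - 26*s*cos(s) + 28*sin(s) + 16*cos(s) + C

Use integration by parts with u = s**4 - 2*s**3 - s**2 + 4*s + 2, dv = cos(s) ds, so v = sin(s).
Apply parts 4 times (tabular method): alternate signs, differentiate u down to 0, integrate dv up.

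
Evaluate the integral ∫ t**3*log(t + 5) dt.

Use integration by parts with u = log(t + 5), dv = t**3 dt.
Then du = 1/(t + 5) dt and v = t**4/4.

t**4*log(t + 5)/4 - t**4/16 + 5*t**3/12 - 25*t**2/8 + 125*t/4 - 625*log(t + 5)/4 + C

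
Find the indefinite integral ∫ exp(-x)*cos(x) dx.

exp(-x)*sin(x)/2 - exp(-x)*cos(x)/2 + C

Let I denote the integral. Integrate by parts with u = cos(x), dv = exp(-x) dx, so v = -exp(-x): I = -exp(-x)*cos(x) − ∫ exp(-x)*sin(x) dx.
Apply parts again with u = sin(x), dv = exp(-x) dx: ∫ exp(-x)*sin(x) dx = -exp(-x)*sin(x) + I. Substituting back brings back I: I = exp(-x)*sin(x) - exp(-x)*cos(x) − I.
Solving for I: (1 + 1)·I equals the remaining terms, so I = (1/2)·(exp(-x)*sin(x) - exp(-x)*cos(x)).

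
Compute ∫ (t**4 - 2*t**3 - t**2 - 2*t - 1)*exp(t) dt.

(t**4 - 6*t**3 + 17*t**2 - 36*t + 35)*exp(t) + C

Use integration by parts with u = t**4 - 2*t**3 - t**2 - 2*t - 1, dv = exp(t) dt, so v = exp(t).
Apply parts 4 times (tabular method): alternate signs, differentiate u down to 0, integrate dv up.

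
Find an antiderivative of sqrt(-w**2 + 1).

w*sqrt(-w**2 + 1)/2 + asin(w)/2 + C

Substitute w = sin(θ), so dw = cos(θ) dθ and the radical becomes sqrt(-w**2 + 1) = cos(θ) by the Pythagorean identity.
Integrate the resulting trig expression in θ, then back-substitute θ = asin(w), sin(θ) = w, cos(θ) = sqrt(-w**2 + 1) (absorbing any constant into C).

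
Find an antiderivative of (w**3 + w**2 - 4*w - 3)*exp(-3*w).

Use integration by parts with u = w**3 + w**2 - 4*w - 3, dv = exp(-3*w) dw, so v = -exp(-3*w)/3.
Apply parts 3 times (tabular method): alternate signs, differentiate u down to 0, integrate dv up.

(-9*w**3 - 18*w**2 + 24*w + 35)*exp(-3*w)/27 + C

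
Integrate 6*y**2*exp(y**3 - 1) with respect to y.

2*exp(y**3 - 1) + C

Let u = y**3 - 1, so du = (3*y**2) dy.
Rewriting, the integral becomes 2·∫ e^u du = 2·e^u.
Substituting back, u = y**3 - 1.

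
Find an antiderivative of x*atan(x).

x**2*atan(x)/2 - x/2 + atan(x)/2 + C

Use integration by parts with u = arctan(x), dv = x dx.
Then du = 1/(x**2 + 1) dx.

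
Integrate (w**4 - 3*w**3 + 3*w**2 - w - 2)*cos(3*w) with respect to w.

Use integration by parts with u = w**4 - 3*w**3 + 3*w**2 - w - 2, dv = cos(3*w) dw, so v = sin(3*w)/3.
Apply parts 4 times (tabular method): alternate signs, differentiate u down to 0, integrate dv up.

w**4*sin(3*w)/3 - w**3*sin(3*w) + 4*w**3*cos(3*w)/9 + 5*w**2*sin(3*w)/9 - w**2*cos(3*w) + w*sin(3*w)/3 + 10*w*cos(3*w)/27 - 64*sin(3*w)/81 + cos(3*w)/9 + C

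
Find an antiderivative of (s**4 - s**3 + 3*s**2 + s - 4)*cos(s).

s**4*sin(s) - s**3*sin(s) + 4*s**3*cos(s) - 9*s**2*sin(s) - 3*s**2*cos(s) + 7*s*sin(s) - 18*s*cos(s) + 14*sin(s) + 7*cos(s) + C

Use integration by parts with u = s**4 - s**3 + 3*s**2 + s - 4, dv = cos(s) ds, so v = sin(s).
Apply parts 4 times (tabular method): alternate signs, differentiate u down to 0, integrate dv up.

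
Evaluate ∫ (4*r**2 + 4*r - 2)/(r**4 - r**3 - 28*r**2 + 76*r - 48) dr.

Factor the denominator: (r - 4)*(r - 2)*(r - 1)*(r + 6).
Partial-fraction decomposition: -59/(280*(r + 6)) + 2/(7*(r - 1)) - 11/(8*(r - 2)) + 13/(10*(r - 4)).
Integrate each term: A/(r−a) contributes A·log|r−a|.

13*log(r - 4)/10 - 11*log(r - 2)/8 + 2*log(r - 1)/7 - 59*log(r + 6)/280 + C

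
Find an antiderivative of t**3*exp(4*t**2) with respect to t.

(4*t**2 - 1)*exp(4*t**2)/32 + C

Let u = t², du = 2t dt; rewrite as (1/2)∫ u^1·exp(4u) du.
Now integrate by parts 1 time.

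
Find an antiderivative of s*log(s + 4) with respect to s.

Use integration by parts with u = log(s + 4), dv = s ds.
Then du = 1/(s + 4) ds and v = s**2/2.

s**2*log(s + 4)/2 - s**2/4 + 2*s - 8*log(s + 4) + C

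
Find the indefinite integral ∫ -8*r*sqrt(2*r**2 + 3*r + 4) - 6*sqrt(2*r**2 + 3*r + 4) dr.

Let u = 2*r**2 + 3*r + 4, so du = (4*r + 3) dr.
Rewriting, the integral becomes -2·∫ √u du = -2·(2/3)u^(3/2).
Substituting back, u = 2*r**2 + 3*r + 4.

-4*(2*r**2 + 3*r + 4)**(3/2)/3 + C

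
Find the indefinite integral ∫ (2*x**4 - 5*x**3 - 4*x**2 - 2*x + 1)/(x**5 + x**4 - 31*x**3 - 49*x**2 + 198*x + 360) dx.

43*log(x - 5)/84 + log(x - 3)/30 + 61*log(x + 2)/70 - 67*log(x + 3)/12 + 37*log(x + 4)/6 + C

Factor the denominator: (x - 5)*(x - 3)*(x + 2)*(x + 3)*(x + 4).
Partial-fraction decomposition: 37/(6*(x + 4)) - 67/(12*(x + 3)) + 61/(70*(x + 2)) + 1/(30*(x - 3)) + 43/(84*(x - 5)).
Integrate each term: A/(x−a) contributes A·log|x−a|.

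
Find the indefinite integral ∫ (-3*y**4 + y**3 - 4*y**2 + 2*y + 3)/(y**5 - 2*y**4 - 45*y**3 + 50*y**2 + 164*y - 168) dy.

-7039*log(y - 7)/3510 + 49*log(y - 2)/160 - log(y - 1)/126 + 73*log(y + 2)/432 - 4257*log(y + 6)/2912 + C

Factor the denominator: (y - 7)*(y - 2)*(y - 1)*(y + 2)*(y + 6).
Partial-fraction decomposition: -4257/(2912*(y + 6)) + 73/(432*(y + 2)) - 1/(126*(y - 1)) + 49/(160*(y - 2)) - 7039/(3510*(y - 7)).
Integrate each term: A/(y−a) contributes A·log|y−a|.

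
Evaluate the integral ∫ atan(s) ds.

s*atan(s) - log(s**2 + 1)/2 + C

Use integration by parts with u = arctan(s), dv = ds.
Then du = 1/(s**2 + 1) ds.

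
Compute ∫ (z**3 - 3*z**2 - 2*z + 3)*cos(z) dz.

Use integration by parts with u = z**3 - 3*z**2 - 2*z + 3, dv = cos(z) dz, so v = sin(z).
Apply parts 3 times (tabular method): alternate signs, differentiate u down to 0, integrate dv up.

z**3*sin(z) - 3*z**2*sin(z) + 3*z**2*cos(z) - 8*z*sin(z) - 6*z*cos(z) + 9*sin(z) - 8*cos(z) + C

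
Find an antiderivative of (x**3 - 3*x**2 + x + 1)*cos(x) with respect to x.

Use integration by parts with u = x**3 - 3*x**2 + x + 1, dv = cos(x) dx, so v = sin(x).
Apply parts 3 times (tabular method): alternate signs, differentiate u down to 0, integrate dv up.

x**3*sin(x) - 3*x**2*sin(x) + 3*x**2*cos(x) - 5*x*sin(x) - 6*x*cos(x) + 7*sin(x) - 5*cos(x) + C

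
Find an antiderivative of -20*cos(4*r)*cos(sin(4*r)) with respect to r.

-5*sin(sin(4*r)) + C

Let u = sin(4*r), so du = (4*cos(4*r)) dr.
Rewriting, the integral becomes -5·∫ cos(u) du = -5·sin(u).
Substituting back, u = sin(4*r).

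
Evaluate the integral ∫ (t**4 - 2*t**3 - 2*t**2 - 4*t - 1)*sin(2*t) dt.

-t**4*cos(2*t)/2 + t**3*sin(2*t) + t**3*cos(2*t) - 3*t**2*sin(2*t)/2 + 5*t**2*cos(2*t)/2 - 5*t*sin(2*t)/2 + t*cos(2*t)/2 - sin(2*t)/4 - 3*cos(2*t)/4 + C

Use integration by parts with u = t**4 - 2*t**3 - 2*t**2 - 4*t - 1, dv = sin(2*t) dt, so v = -cos(2*t)/2.
Apply parts 4 times (tabular method): alternate signs, differentiate u down to 0, integrate dv up.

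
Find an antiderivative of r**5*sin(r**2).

Let u = r², du = 2r dr; rewrite as (1/2)∫ u^2·sin(1u) du.
Now integrate by parts 2 times.

-r**4*cos(r**2)/2 + r**2*sin(r**2) + cos(r**2) + C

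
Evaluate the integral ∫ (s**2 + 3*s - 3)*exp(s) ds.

Use integration by parts with u = s**2 + 3*s - 3, dv = exp(s) ds, so v = exp(s).
Apply parts 2 times (tabular method): alternate signs, differentiate u down to 0, integrate dv up.

(s**2 + s - 4)*exp(s) + C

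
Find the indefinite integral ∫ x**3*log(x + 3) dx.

x**4*log(x + 3)/4 - x**4/16 + x**3/4 - 9*x**2/8 + 27*x/4 - 81*log(x + 3)/4 + C

Use integration by parts with u = log(x + 3), dv = x**3 dx.
Then du = 1/(x + 3) dx and v = x**4/4.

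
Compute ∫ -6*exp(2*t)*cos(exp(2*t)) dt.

-3*sin(exp(2*t)) + C

Let u = exp(2*t), so du = (2*exp(2*t)) dt.
Rewriting, the integral becomes -3·∫ cos(u) du = -3·sin(u).
Substituting back, u = exp(2*t).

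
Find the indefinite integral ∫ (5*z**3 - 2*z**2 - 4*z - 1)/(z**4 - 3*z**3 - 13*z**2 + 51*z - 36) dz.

365*log(z - 3)/98 - log(z - 1)/10 + 337*log(z + 4)/245 - 52/(7*z - 21) + C

Factor the denominator: (z - 3)**2*(z - 1)*(z + 4).
Partial-fraction decomposition: 337/(245*(z + 4)) - 1/(10*(z - 1)) + 365/(98*(z - 3)) + 52/(7*(z - 3)**2).
Integrate each term; A/(z−a) gives A·log|z−a|; A/(z−a)² gives −A/(z−a).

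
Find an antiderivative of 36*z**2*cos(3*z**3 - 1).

Let u = 3*z**3 - 1, so du = (9*z**2) dz.
Rewriting, the integral becomes 4·∫ cos(u) du = 4·sin(u).
Substituting back, u = 3*z**3 - 1.

4*sin(3*z**3 - 1) + C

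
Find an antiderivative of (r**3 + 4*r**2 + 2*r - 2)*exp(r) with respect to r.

Use integration by parts with u = r**3 + 4*r**2 + 2*r - 2, dv = exp(r) dr, so v = exp(r).
Apply parts 3 times (tabular method): alternate signs, differentiate u down to 0, integrate dv up.

(r**3 + r**2 - 2)*exp(r) + C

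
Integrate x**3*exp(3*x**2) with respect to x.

Let u = x², du = 2x dx; rewrite as (1/2)∫ u^1·exp(3u) du.
Now integrate by parts 1 time.

(3*x**2 - 1)*exp(3*x**2)/18 + C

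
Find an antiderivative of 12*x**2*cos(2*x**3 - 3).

Let u = 2*x**3 - 3, so du = (6*x**2) dx.
Rewriting, the integral becomes 2·∫ cos(u) du = 2·sin(u).
Substituting back, u = 2*x**3 - 3.

2*sin(2*x**3 - 3) + C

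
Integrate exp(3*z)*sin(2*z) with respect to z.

3*exp(3*z)*sin(2*z)/13 - 2*exp(3*z)*cos(2*z)/13 + C

Let I denote the integral. Integrate by parts with u = sin(2*z), dv = exp(3*z) dz, so v = exp(3*z)/3: I = exp(3*z)*sin(2*z)/3 − (2/3)·∫ exp(3*z)*cos(2*z) dz.
Apply parts again with u = cos(2*z), dv = exp(3*z) dz: ∫ exp(3*z)*cos(2*z) dz = exp(3*z)*cos(2*z)/3 + (2/3)·I. Substituting back brings back I: I = exp(3*z)*sin(2*z)/3 - 2*exp(3*z)*cos(2*z)/9 − (4/9)·I.
Solving for I: (1 + 4/9)·I equals the remaining terms, so I = (9/13)·(exp(3*z)*sin(2*z)/3 - 2*exp(3*z)*cos(2*z)/9).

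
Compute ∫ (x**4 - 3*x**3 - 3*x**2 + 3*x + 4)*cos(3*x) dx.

x**4*sin(3*x)/3 - x**3*sin(3*x) + 4*x**3*cos(3*x)/9 - 13*x**2*sin(3*x)/9 - x**2*cos(3*x) + 5*x*sin(3*x)/3 - 26*x*cos(3*x)/27 + 134*sin(3*x)/81 + 5*cos(3*x)/9 + C

Use integration by parts with u = x**4 - 3*x**3 - 3*x**2 + 3*x + 4, dv = cos(3*x) dx, so v = sin(3*x)/3.
Apply parts 4 times (tabular method): alternate signs, differentiate u down to 0, integrate dv up.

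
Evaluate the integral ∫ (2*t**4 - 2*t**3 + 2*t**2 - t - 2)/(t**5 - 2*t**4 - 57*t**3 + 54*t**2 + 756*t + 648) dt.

Factor the denominator: (t - 6)**2*(t + 1)*(t + 3)*(t + 6).
Partial-fraction decomposition: 155/(108*(t + 6)) - 235/(486*(t + 3)) + 1/(98*(t + 1)) + 49445/(47628*(t - 6)) + 556/(189*(t - 6)**2).
Integrate each term; A/(t−a) gives A·log|t−a|; A/(t−a)² gives −A/(t−a).

49445*log(t - 6)/47628 + log(t + 1)/98 - 235*log(t + 3)/486 + 155*log(t + 6)/108 - 556/(189*t - 1134) + C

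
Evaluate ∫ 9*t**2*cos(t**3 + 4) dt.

3*sin(t**3 + 4) + C

Let u = t**3 + 4, so du = (3*t**2) dt.
Rewriting, the integral becomes 3·∫ cos(u) du = 3·sin(u).
Substituting back, u = t**3 + 4.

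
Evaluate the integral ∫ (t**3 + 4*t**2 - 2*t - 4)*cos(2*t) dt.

Use integration by parts with u = t**3 + 4*t**2 - 2*t - 4, dv = cos(2*t) dt, so v = sin(2*t)/2.
Apply parts 3 times (tabular method): alternate signs, differentiate u down to 0, integrate dv up.

t**3*sin(2*t)/2 + 2*t**2*sin(2*t) + 3*t**2*cos(2*t)/4 - 7*t*sin(2*t)/4 + 2*t*cos(2*t) - 3*sin(2*t) - 7*cos(2*t)/8 + C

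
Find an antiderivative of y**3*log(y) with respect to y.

Use integration by parts with u = log(y), dv = y**3 dy.
Then du = 1/y dy and v = y**4/4.

y**4*log(y)/4 - y**4/16 + C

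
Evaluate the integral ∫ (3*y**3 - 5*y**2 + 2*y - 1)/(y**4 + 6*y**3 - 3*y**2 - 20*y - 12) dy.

7*log(y - 2)/72 - 293*log(y + 1)/225 + 841*log(y + 6)/200 - 11/(15*y + 15) + C

Factor the denominator: (y - 2)*(y + 1)**2*(y + 6).
Partial-fraction decomposition: 841/(200*(y + 6)) - 293/(225*(y + 1)) + 11/(15*(y + 1)**2) + 7/(72*(y - 2)).
Integrate each term; A/(y−a) gives A·log|y−a|; A/(y−a)² gives −A/(y−a).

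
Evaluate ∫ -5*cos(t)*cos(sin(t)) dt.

Let u = sin(t), so du = (cos(t)) dt.
Rewriting, the integral becomes -5·∫ cos(u) du = -5·sin(u).
Substituting back, u = sin(t).

-5*sin(sin(t)) + C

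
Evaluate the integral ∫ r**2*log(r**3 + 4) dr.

Let u = r**3 + 4, so du = (3*r**2) dr.
The integral becomes (1/3)·∫ log(u) du; integrate by parts with u′=log(u), dv′=du.

r**3*log(r**3 + 4)/3 - r**3/3 + 4*log(r**3 + 4)/3 + C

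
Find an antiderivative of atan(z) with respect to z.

z*atan(z) - log(z**2 + 1)/2 + C

Use integration by parts with u = arctan(z), dv = dz.
Then du = 1/(z**2 + 1) dz.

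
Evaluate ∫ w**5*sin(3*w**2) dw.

-w**4*cos(3*w**2)/6 + w**2*sin(3*w**2)/9 + cos(3*w**2)/27 + C

Let u = w², du = 2w dw; rewrite as (1/2)∫ u^2·sin(3u) du.
Now integrate by parts 2 times.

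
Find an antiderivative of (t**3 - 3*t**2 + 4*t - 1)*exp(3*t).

Use integration by parts with u = t**3 - 3*t**2 + 4*t - 1, dv = exp(3*t) dt, so v = exp(3*t)/3.
Apply parts 3 times (tabular method): alternate signs, differentiate u down to 0, integrate dv up.

(9*t**3 - 36*t**2 + 60*t - 29)*exp(3*t)/27 + C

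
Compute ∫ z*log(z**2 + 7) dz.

Let u = z**2 + 7, so du = (2*z) dz.
The integral becomes (1/2)·∫ log(u) du; integrate by parts with u′=log(u), dv′=du.

z**2*log(z**2 + 7)/2 - z**2/2 + 7*log(z**2 + 7)/2 + C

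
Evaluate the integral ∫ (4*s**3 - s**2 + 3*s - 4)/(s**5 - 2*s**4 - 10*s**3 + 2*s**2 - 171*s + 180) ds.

Factor the denominator: (s - 5)*(s - 1)*(s + 4)*(s**2 + 9).
Partial-fraction decomposition: -(557*s - 4253)/(4250*(s**2 + 9)) - 32/(125*(s + 4)) - 1/(100*(s - 1)) + 27/(68*(s - 5)).
Integrate each term; A/(s−a) gives A·log|s−a|; the (Bs+D)/(s²+p²) term gives a log and an atan.

27*log(s - 5)/68 - log(s - 1)/100 - 32*log(s + 4)/125 - 557*log(s**2 + 9)/8500 + 4253*atan(s/3)/12750 + C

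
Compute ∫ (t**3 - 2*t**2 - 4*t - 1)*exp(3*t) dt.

Use integration by parts with u = t**3 - 2*t**2 - 4*t - 1, dv = exp(3*t) dt, so v = exp(3*t)/3.
Apply parts 3 times (tabular method): alternate signs, differentiate u down to 0, integrate dv up.

(3*t**3 - 9*t**2 - 6*t - 1)*exp(3*t)/9 + C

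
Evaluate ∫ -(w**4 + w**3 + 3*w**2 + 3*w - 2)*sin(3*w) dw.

w**4*cos(3*w)/3 - 4*w**3*sin(3*w)/9 + w**3*cos(3*w)/3 - w**2*sin(3*w)/3 + 5*w**2*cos(3*w)/9 - 10*w*sin(3*w)/27 + 7*w*cos(3*w)/9 - 7*sin(3*w)/27 - 64*cos(3*w)/81 + C

Use integration by parts with u = w**4 + w**3 + 3*w**2 + 3*w - 2, dv = -sin(3*w) dw, so v = cos(3*w)/3.
Apply parts 4 times (tabular method): alternate signs, differentiate u down to 0, integrate dv up.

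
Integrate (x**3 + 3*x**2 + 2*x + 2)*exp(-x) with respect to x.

(-x**3 - 6*x**2 - 14*x - 16)*exp(-x) + C

Use integration by parts with u = x**3 + 3*x**2 + 2*x + 2, dv = exp(-x) dx, so v = -exp(-x).
Apply parts 3 times (tabular method): alternate signs, differentiate u down to 0, integrate dv up.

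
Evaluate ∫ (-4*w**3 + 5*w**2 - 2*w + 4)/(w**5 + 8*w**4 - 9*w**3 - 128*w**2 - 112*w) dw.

Factor the denominator: w*(w - 4)*(w + 1)*(w + 4)*(w + 7).
Partial-fraction decomposition: 545/(462*(w + 7)) - 29/(24*(w + 4)) + 1/(6*(w + 1)) - 9/(88*(w - 4)) - 1/(28*w).
Integrate each term: A/(w−a) contributes A·log|w−a|.

-log(w)/28 - 9*log(w - 4)/88 + log(w + 1)/6 - 29*log(w + 4)/24 + 545*log(w + 7)/462 + C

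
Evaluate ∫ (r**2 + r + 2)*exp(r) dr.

(r**2 - r + 3)*exp(r) + C

Use integration by parts with u = r**2 + r + 2, dv = exp(r) dr, so v = exp(r).
Apply parts 2 times (tabular method): alternate signs, differentiate u down to 0, integrate dv up.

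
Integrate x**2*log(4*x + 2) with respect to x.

Use integration by parts with u = log(4*x + 2), dv = x**2 dx.
Then du = 4/(4*x + 2) dx and v = x**3/3.

x**3*log(4*x + 2)/3 - x**3/9 + x**2/12 - x/12 + log(2*x + 1)/24 + C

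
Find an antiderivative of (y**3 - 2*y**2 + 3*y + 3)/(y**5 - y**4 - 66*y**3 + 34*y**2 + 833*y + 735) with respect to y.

Factor the denominator: (y - 7)*(y - 5)*(y + 1)*(y + 3)*(y + 7).
Partial-fraction decomposition: -51/(448*(y + 7)) + 51/(640*(y + 3)) - 1/(192*(y + 1)) - 31/(384*(y - 5)) + 269/(2240*(y - 7)).
Integrate each term: A/(y−a) contributes A·log|y−a|.

269*log(y - 7)/2240 - 31*log(y - 5)/384 - log(y + 1)/192 + 51*log(y + 3)/640 - 51*log(y + 7)/448 + C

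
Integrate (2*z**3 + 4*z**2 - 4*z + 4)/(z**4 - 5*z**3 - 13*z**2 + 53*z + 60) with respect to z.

Factor the denominator: (z - 5)*(z - 4)*(z + 1)*(z + 3).
Partial-fraction decomposition: 1/(56*(z + 3)) + 1/(6*(z + 1)) - 36/(7*(z - 4)) + 167/(24*(z - 5)).
Integrate each term: A/(z−a) contributes A·log|z−a|.

167*log(z - 5)/24 - 36*log(z - 4)/7 + log(z + 1)/6 + log(z + 3)/56 + C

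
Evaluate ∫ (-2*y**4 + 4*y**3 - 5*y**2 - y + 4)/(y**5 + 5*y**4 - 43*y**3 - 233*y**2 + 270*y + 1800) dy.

Factor the denominator: (y - 6)*(y - 3)*(y + 4)*(y + 5)**2.
Partial-fraction decomposition: 40475/(3872*(y + 5)) + 933/(44*(y + 5)**2) - 12/(y + 4) + 7/(96*(y - 3)) - 191/(363*(y - 6)).
Integrate each term; A/(y−a) gives A·log|y−a|; A/(y−a)² gives −A/(y−a).

-191*log(y - 6)/363 + 7*log(y - 3)/96 - 12*log(y + 4) + 40475*log(y + 5)/3872 - 933/(44*y + 220) + C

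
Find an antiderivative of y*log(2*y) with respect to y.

Use integration by parts with u = log(2*y), dv = y dy.
Then du = 1/y dy and v = y**2/2.

y**2*(log(y) + log(2))/2 - y**2/4 + C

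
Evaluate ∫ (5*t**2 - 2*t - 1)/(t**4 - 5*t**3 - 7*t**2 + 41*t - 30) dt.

19*log(t - 5)/16 - log(t - 2) + log(t - 1)/8 - 5*log(t + 3)/16 + C

Factor the denominator: (t - 5)*(t - 2)*(t - 1)*(t + 3).
Partial-fraction decomposition: -5/(16*(t + 3)) + 1/(8*(t - 1)) - 1/(t - 2) + 19/(16*(t - 5)).
Integrate each term: A/(t−a) contributes A·log|t−a|.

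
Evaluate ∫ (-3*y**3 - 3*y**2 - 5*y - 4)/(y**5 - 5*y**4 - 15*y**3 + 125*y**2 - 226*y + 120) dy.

Factor the denominator: (y - 4)*(y - 3)*(y - 2)*(y - 1)*(y + 5).
Partial-fraction decomposition: 107/(1008*(y + 5)) + 5/(12*(y - 1)) - 25/(7*(y - 2)) + 127/(16*(y - 3)) - 44/(9*(y - 4)).
Integrate each term: A/(y−a) contributes A·log|y−a|.

-44*log(y - 4)/9 + 127*log(y - 3)/16 - 25*log(y - 2)/7 + 5*log(y - 1)/12 + 107*log(y + 5)/1008 + C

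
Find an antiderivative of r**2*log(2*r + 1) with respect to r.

r**3*log(2*r + 1)/3 - r**3/9 + r**2/12 - r/12 + log(2*r + 1)/24 + C

Use integration by parts with u = log(2*r + 1), dv = r**2 dr.
Then du = 2/(2*r + 1) dr and v = r**3/3.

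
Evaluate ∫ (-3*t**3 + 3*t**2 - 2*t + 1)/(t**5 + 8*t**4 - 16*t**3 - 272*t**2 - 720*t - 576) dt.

-551*log(t - 6)/7680 + 605*log(t + 2)/512 - 249*log(t + 4)/80 + 769*log(t + 6)/384 + 41/(64*t + 128) + C

Factor the denominator: (t - 6)*(t + 2)**2*(t + 4)*(t + 6).
Partial-fraction decomposition: 769/(384*(t + 6)) - 249/(80*(t + 4)) + 605/(512*(t + 2)) - 41/(64*(t + 2)**2) - 551/(7680*(t - 6)).
Integrate each term; A/(t−a) gives A·log|t−a|; A/(t−a)² gives −A/(t−a).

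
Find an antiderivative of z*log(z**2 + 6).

z**2*log(z**2 + 6)/2 - z**2/2 + 3*log(z**2 + 6) + C

Let u = z**2 + 6, so du = (2*z) dz.
The integral becomes (1/2)·∫ log(u) du; integrate by parts with u′=log(u), dv′=du.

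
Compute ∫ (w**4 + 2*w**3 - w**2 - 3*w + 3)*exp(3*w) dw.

(27*w**4 + 18*w**3 - 45*w**2 - 51*w + 98)*exp(3*w)/81 + C

Use integration by parts with u = w**4 + 2*w**3 - w**2 - 3*w + 3, dv = exp(3*w) dw, so v = exp(3*w)/3.
Apply parts 4 times (tabular method): alternate signs, differentiate u down to 0, integrate dv up.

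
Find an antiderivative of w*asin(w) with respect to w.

w**2*asin(w)/2 + w*sqrt(-w**2 + 1)/4 - asin(w)/4 + C

Use integration by parts with u = arcsin(w), dv = w dw.
Then du = 1/sqrt(-w**2 + 1) dw.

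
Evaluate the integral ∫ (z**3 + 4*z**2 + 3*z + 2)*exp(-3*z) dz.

(-9*z**3 - 45*z**2 - 57*z - 37)*exp(-3*z)/27 + C

Use integration by parts with u = z**3 + 4*z**2 + 3*z + 2, dv = exp(-3*z) dz, so v = -exp(-3*z)/3.
Apply parts 3 times (tabular method): alternate signs, differentiate u down to 0, integrate dv up.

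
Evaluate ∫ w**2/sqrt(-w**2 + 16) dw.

-w*sqrt(-w**2 + 16)/2 + 8*asin(w/4) + C

Substitute w = 4·sin(θ), so dw = 4·cos(θ) dθ and the radical becomes sqrt(-w**2 + 16) = 4·cos(θ) by the Pythagorean identity.
Integrate the resulting trig expression in θ, then back-substitute θ = asin(w/4), sin(θ) = w/4, cos(θ) = sqrt(-w**2 + 16)/4 (absorbing any constant into C).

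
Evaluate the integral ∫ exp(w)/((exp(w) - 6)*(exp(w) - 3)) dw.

log(exp(w) - 6)/3 - log(exp(w) - 3)/3 + C

Let u = e^w, du = e^w dw.
The integral becomes ∫ du/((u-6)(u-3)); decompose into partial fractions.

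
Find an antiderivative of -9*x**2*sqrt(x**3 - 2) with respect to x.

Let u = x**3 - 2, so du = (3*x**2) dx.
Rewriting, the integral becomes -3·∫ √u du = -3·(2/3)u^(3/2).
Substituting back, u = x**3 - 2.

-2*(x**3 - 2)**(3/2) + C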